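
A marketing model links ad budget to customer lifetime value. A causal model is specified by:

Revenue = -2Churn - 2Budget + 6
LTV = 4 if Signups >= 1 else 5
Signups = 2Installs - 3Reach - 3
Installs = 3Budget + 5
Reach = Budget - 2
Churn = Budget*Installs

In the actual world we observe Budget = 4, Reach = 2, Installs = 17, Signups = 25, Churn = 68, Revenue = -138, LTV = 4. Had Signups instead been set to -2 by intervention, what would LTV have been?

5

The intervention breaks the incoming arrows to Signups: Signups = 2Installs - 3Reach - 3 no longer applies, and Signups = -2.
LTV = 4 if Signups >= 1 else 5  [with Signups=-2]  = 5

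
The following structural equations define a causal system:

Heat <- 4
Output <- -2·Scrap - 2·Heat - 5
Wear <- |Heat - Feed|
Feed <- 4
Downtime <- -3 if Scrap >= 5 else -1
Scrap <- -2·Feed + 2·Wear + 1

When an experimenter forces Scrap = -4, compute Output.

-5

Intervening sets Scrap = -4 and removes its equation (Scrap <- -2·Feed + 2·Wear + 1).
Output = -2·Scrap - 2·Heat - 5  [with Scrap=-4, Heat=4]  = -5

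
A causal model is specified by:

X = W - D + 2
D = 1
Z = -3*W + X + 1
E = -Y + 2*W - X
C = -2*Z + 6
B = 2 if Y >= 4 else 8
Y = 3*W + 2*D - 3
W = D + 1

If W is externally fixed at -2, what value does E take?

4

Under do(W=-2), the mechanism W = D + 1 is discarded; W is fixed at -2.
X = W - D + 2  [with W=-2, D=1]  = -1
Y = 3*W + 2*D - 3  [with W=-2, D=1]  = -7
E = -Y + 2*W - X  [with Y=-7, W=-2, X=-1]  = 4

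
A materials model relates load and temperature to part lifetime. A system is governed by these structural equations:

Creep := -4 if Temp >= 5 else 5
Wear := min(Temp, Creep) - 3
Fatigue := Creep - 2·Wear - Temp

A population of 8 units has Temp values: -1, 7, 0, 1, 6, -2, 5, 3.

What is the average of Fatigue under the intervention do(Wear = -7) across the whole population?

The intervention sets Wear=-7 in all 8 units regardless of Temp. Recomputing Fatigue per unit gives 20, 3, 19, 18, 4, 21, 5, 16; average 13.25.

13.25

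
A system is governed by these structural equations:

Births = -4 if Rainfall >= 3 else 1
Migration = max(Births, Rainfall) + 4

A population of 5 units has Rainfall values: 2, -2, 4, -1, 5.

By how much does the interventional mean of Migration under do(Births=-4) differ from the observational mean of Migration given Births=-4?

The intervention sets Births=-4 in all 5 units regardless of Rainfall. Recomputing Migration per unit gives 6, 2, 8, 3, 9; average 5.6.
Observing Births=-4 restricts to units where Births's equation naturally yields -4: Rainfall ∈ {4, 5}. In that subpopulation Migration = 8, 9, mean 8.5.
Difference = 5.6 − 8.5 = -2.9.

-2.9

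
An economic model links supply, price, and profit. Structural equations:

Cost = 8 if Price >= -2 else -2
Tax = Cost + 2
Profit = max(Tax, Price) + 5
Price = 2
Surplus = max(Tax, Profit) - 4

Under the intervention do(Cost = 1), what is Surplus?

do(Cost=1) replaces the equation Cost = 8 if Price >= -2 else -2 with the constant Cost = 1.
Tax = Cost + 2  [with Cost=1]  = 3
Profit = max(Tax, Price) + 5  [with Tax=3, Price=2]  = 8
Surplus = max(Tax, Profit) - 4  [with Tax=3, Profit=8]  = 4

4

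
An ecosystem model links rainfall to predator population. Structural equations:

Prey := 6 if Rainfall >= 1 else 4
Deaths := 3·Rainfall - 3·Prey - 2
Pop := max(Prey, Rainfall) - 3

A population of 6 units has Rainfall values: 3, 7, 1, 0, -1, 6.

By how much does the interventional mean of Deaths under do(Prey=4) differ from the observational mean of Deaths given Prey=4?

Every unit gets Prey=4 under the intervention. Deaths values become -5, 7, -11, -14, -17, 4; E[Deaths|do(Prey=4)] = -6.
E[Deaths|Prey=4] averages over only the 2 units with Prey=4 (Rainfall = 0, -1): Deaths = -14, -17, mean -15.5.
Difference = -6 − (-15.5) = 9.5.

9.5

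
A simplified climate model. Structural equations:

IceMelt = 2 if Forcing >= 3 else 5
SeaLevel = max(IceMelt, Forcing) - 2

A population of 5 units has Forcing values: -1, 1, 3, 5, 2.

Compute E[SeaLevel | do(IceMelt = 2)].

Every unit gets IceMelt=2 under the intervention. SeaLevel values become 0, 0, 1, 3, 0; E[SeaLevel|do(IceMelt=2)] = 0.8.

0.8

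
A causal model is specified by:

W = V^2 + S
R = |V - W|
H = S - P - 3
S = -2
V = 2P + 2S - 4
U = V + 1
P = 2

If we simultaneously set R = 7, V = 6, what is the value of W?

34

Under do(R = 7, V = 6), each intervened variable's structural equation is replaced by its fixed value.
W = V^2 + S  [with V=6, S=-2]  = 34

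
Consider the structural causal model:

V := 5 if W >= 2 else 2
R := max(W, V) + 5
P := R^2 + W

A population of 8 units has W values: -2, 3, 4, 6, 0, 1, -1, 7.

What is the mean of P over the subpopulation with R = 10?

Conditioning on R=10 selects the 2 unit(s) with W ∈ {3, 4}. Their P values: 103, 104. Mean = 103.5.

103.5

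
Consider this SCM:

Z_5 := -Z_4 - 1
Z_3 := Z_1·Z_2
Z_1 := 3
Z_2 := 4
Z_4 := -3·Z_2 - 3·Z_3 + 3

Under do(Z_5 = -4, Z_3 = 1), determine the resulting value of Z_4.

Under do(Z_5 = -4, Z_3 = 1), each intervened variable's structural equation is replaced by its fixed value.
Z_4 = -3·Z_2 - 3·Z_3 + 3  [with Z_2=4, Z_3=1]  = -12

-12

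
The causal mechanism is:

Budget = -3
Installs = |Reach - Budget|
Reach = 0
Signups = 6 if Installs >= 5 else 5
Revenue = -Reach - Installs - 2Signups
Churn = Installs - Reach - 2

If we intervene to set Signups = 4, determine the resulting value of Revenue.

Under do(Signups=4), the mechanism Signups = 6 if Installs >= 5 else 5 is discarded; Signups is fixed at 4.
Installs = |Reach - Budget|  [with Reach=0, Budget=-3]  = 3
Revenue = -Reach - Installs - 2Signups  [with Reach=0, Installs=3, Signups=4]  = -11

-11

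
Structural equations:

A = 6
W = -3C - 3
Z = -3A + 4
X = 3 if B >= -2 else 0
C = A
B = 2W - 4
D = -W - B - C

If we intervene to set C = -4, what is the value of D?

Under do(C=-4), the mechanism C = A is discarded; C is fixed at -4.
W = -3C - 3  [with C=-4]  = 9
B = 2W - 4  [with W=9]  = 14
D = -W - B - C  [with W=9, B=14, C=-4]  = -19

-19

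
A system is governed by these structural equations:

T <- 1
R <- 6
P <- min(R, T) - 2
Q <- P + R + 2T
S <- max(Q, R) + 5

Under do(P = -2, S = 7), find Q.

The joint intervention fixes P = -2, S = 7, removing each variable's own equation.
Q = P + R + 2T  [with P=-2, R=6, T=1]  = 6

6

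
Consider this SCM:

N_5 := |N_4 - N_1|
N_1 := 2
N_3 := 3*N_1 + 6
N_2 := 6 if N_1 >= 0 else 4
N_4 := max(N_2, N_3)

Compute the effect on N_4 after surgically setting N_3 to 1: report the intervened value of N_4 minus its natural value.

-6

The intervention breaks the incoming arrows to N_3: N_3 := 3*N_1 + 6 no longer applies, and N_3 = 1.
N_2 = 6 if N_1 >= 0 else 4  [with N_1=2]  = 6
N_4 = max(N_2, N_3)  [with N_2=6, N_3=1]  = 6
Without intervention: N_2 = 6 if N_1 >= 0 else 4  [with N_1=2]  = 6; N_3 = 3*N_1 + 6  [with N_1=2]  = 12; N_4 = max(N_2, N_3)  [with N_2=6, N_3=12]  = 12.
Change = 6 − 12 = -6.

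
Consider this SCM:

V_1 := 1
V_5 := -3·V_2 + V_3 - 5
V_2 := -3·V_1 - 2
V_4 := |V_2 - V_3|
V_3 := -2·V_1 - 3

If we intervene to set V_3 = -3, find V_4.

The intervention breaks the incoming arrows to V_3: V_3 := -2·V_1 - 3 no longer applies, and V_3 = -3.
V_2 = -3·V_1 - 2  [with V_1=1]  = -5
V_4 = |V_2 - V_3|  [with V_2=-5, V_3=-3]  = 2

2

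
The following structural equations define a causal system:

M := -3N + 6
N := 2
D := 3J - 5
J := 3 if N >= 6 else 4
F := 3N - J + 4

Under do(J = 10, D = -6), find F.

0

Setting J = 10, D = -6 by intervention discards those variables' equations.
F = 3N - J + 4  [with N=2, J=10]  = 0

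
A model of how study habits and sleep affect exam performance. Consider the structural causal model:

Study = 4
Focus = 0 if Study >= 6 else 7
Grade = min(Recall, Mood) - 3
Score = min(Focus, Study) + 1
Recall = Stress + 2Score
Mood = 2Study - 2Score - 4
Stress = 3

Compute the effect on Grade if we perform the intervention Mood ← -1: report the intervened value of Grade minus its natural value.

5

Under do(Mood=-1), the mechanism Mood = 2Study - 2Score - 4 is discarded; Mood is fixed at -1.
Focus = 0 if Study >= 6 else 7  [with Study=4]  = 7
Score = min(Focus, Study) + 1  [with Focus=7, Study=4]  = 5
Recall = Stress + 2Score  [with Stress=3, Score=5]  = 13
Grade = min(Recall, Mood) - 3  [with Recall=13, Mood=-1]  = -4
Without intervention: Focus = 0 if Study >= 6 else 7  [with Study=4]  = 7; Score = min(Focus, Study) + 1  [with Focus=7, Study=4]  = 5; Mood = 2Study - 2Score - 4  [with Study=4, Score=5]  = -6; Recall = Stress + 2Score  [with Stress=3, Score=5]  = 13; Grade = min(Recall, Mood) - 3  [with Recall=13, Mood=-6]  = -9.
Change = -4 − (-9) = 5.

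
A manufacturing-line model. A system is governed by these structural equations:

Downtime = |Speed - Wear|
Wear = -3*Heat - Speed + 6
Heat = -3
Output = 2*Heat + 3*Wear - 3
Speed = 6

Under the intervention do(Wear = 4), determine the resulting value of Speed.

6

Under do(Wear=4), the mechanism Wear = -3*Heat - Speed + 6 is discarded; Wear is fixed at 4.
Speed is not downstream of the intervention, so its value is determined by the original equations.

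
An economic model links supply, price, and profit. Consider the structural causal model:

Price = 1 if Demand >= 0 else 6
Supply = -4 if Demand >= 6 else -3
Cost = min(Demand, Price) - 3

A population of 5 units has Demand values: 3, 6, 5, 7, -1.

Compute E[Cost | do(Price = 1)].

Under do(Price=1), Price's equation is replaced by Price=1 for every unit. Per-unit Cost: -2, -2, -2, -2, -4. Mean = -2.4.

-2.4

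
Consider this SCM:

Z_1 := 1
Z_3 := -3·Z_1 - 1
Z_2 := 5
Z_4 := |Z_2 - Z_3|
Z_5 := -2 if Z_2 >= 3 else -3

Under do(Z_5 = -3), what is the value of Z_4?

The intervention breaks the incoming arrows to Z_5: Z_5 := -2 if Z_2 >= 3 else -3 no longer applies, and Z_5 = -3.
Since Z_4 is not a descendant of the intervened variable, it is unaffected.
Z_3 = -3·Z_1 - 1  [with Z_1=1]  = -4
Z_4 = |Z_2 - Z_3|  [with Z_2=5, Z_3=-4]  = 9

9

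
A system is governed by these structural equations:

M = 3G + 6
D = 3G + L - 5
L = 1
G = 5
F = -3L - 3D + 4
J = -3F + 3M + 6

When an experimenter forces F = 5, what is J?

54

Under do(F=5), the mechanism F = -3L - 3D + 4 is discarded; F is fixed at 5.
M = 3G + 6  [with G=5]  = 21
J = -3F + 3M + 6  [with F=5, M=21]  = 54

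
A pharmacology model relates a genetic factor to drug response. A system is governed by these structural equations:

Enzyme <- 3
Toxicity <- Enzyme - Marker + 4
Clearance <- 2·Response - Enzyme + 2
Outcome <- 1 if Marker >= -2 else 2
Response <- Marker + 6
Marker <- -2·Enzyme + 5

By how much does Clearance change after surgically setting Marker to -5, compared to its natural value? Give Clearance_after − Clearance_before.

do(Marker=-5) replaces the equation Marker <- -2·Enzyme + 5 with the constant Marker = -5.
Response = Marker + 6  [with Marker=-5]  = 1
Clearance = 2·Response - Enzyme + 2  [with Response=1, Enzyme=3]  = 1
Without intervention: Marker = -2·Enzyme + 5  [with Enzyme=3]  = -1; Response = Marker + 6  [with Marker=-1]  = 5; Clearance = 2·Response - Enzyme + 2  [with Response=5, Enzyme=3]  = 9.
Change = 1 − 9 = -8.

-8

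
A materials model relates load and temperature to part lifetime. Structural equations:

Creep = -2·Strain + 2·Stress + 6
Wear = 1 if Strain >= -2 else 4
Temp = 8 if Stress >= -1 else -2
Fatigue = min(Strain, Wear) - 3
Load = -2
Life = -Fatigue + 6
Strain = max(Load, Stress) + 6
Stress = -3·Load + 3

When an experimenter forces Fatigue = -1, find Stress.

9

Under do(Fatigue=-1), the mechanism Fatigue = min(Strain, Wear) - 3 is discarded; Fatigue is fixed at -1.
Stress is not downstream of the intervention, so its value is determined by the original equations.
Stress = -3·Load + 3  [with Load=-2]  = 9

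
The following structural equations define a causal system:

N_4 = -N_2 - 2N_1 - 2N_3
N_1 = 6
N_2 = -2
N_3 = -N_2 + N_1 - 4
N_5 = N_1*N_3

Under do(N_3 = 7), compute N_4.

-24

The intervention breaks the incoming arrows to N_3: N_3 = -N_2 + N_1 - 4 no longer applies, and N_3 = 7.
N_4 = -N_2 - 2N_1 - 2N_3  [with N_2=-2, N_1=6, N_3=7]  = -24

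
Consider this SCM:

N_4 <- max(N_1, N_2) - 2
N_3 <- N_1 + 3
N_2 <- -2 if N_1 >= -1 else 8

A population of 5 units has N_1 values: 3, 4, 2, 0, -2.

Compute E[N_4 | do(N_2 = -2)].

Every unit gets N_2=-2 under the intervention. N_4 values become 1, 2, 0, -2, -4; E[N_4|do(N_2=-2)] = -0.6.

-0.6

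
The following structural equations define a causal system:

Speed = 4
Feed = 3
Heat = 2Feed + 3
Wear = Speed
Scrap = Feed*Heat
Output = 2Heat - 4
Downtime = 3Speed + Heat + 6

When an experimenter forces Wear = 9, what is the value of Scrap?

Intervening sets Wear = 9 and removes its equation (Wear = Speed).
No directed path runs from Wear to Scrap, so Scrap keeps its natural value.
Heat = 2Feed + 3  [with Feed=3]  = 9
Scrap = Feed*Heat  [with Feed=3, Heat=9]  = 27

27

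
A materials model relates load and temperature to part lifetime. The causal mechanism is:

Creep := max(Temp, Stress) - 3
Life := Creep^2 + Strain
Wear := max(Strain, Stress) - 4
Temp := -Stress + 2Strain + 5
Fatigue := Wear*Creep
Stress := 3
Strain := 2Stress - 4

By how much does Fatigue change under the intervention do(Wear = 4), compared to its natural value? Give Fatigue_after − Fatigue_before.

15

The intervention breaks the incoming arrows to Wear: Wear := max(Strain, Stress) - 4 no longer applies, and Wear = 4.
Strain = 2Stress - 4  [with Stress=3]  = 2
Temp = -Stress + 2Strain + 5  [with Stress=3, Strain=2]  = 6
Creep = max(Temp, Stress) - 3  [with Temp=6, Stress=3]  = 3
Fatigue = Wear*Creep  [with Wear=4, Creep=3]  = 12
Without intervention: Strain = 2Stress - 4  [with Stress=3]  = 2; Temp = -Stress + 2Strain + 5  [with Stress=3, Strain=2]  = 6; Creep = max(Temp, Stress) - 3  [with Temp=6, Stress=3]  = 3; Wear = max(Strain, Stress) - 4  [with Strain=2, Stress=3]  = -1; Fatigue = Wear*Creep  [with Wear=-1, Creep=3]  = -3.
Change = 12 − (-3) = 15.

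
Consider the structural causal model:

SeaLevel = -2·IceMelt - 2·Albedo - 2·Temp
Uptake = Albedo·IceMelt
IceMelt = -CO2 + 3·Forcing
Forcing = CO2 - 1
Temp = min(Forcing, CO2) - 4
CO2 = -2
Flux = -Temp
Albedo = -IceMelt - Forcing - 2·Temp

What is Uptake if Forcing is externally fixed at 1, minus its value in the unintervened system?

198

do(Forcing=1) replaces the equation Forcing = CO2 - 1 with the constant Forcing = 1.
Temp = min(Forcing, CO2) - 4  [with Forcing=1, CO2=-2]  = -6
IceMelt = -CO2 + 3·Forcing  [with CO2=-2, Forcing=1]  = 5
Albedo = -IceMelt - Forcing - 2·Temp  [with IceMelt=5, Forcing=1, Temp=-6]  = 6
Uptake = Albedo·IceMelt  [with Albedo=6, IceMelt=5]  = 30
Without intervention: Forcing = CO2 - 1  [with CO2=-2]  = -3; Temp = min(Forcing, CO2) - 4  [with Forcing=-3, CO2=-2]  = -7; IceMelt = -CO2 + 3·Forcing  [with CO2=-2, Forcing=-3]  = -7; Albedo = -IceMelt - Forcing - 2·Temp  [with IceMelt=-7, Forcing=-3, Temp=-7]  = 24; Uptake = Albedo·IceMelt  [with Albedo=24, IceMelt=-7]  = -168.
Change = 30 − (-168) = 198.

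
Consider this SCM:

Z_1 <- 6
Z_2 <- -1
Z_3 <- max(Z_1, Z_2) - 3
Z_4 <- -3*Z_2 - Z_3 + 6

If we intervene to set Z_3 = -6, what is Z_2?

-1

Under do(Z_3=-6), the mechanism Z_3 <- max(Z_1, Z_2) - 3 is discarded; Z_3 is fixed at -6.
Since Z_2 is not a descendant of the intervened variable, it is unaffected.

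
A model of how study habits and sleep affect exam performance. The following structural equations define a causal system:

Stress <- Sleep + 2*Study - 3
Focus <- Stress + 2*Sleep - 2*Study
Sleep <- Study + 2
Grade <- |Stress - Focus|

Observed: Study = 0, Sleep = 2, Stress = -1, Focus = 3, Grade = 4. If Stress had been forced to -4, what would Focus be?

0

The intervention breaks the incoming arrows to Stress: Stress <- Sleep + 2*Study - 3 no longer applies, and Stress = -4.
Sleep = Study + 2  [with Study=0]  = 2
Focus = Stress + 2*Sleep - 2*Study  [with Stress=-4, Sleep=2, Study=0]  = 0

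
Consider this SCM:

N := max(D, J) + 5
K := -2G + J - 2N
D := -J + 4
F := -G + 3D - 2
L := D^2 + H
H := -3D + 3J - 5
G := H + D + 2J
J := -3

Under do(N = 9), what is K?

Intervening sets N = 9 and removes its equation (N := max(D, J) + 5).
D = -J + 4  [with J=-3]  = 7
H = -3D + 3J - 5  [with D=7, J=-3]  = -35
G = H + D + 2J  [with H=-35, D=7, J=-3]  = -34
K = -2G + J - 2N  [with G=-34, J=-3, N=9]  = 47

47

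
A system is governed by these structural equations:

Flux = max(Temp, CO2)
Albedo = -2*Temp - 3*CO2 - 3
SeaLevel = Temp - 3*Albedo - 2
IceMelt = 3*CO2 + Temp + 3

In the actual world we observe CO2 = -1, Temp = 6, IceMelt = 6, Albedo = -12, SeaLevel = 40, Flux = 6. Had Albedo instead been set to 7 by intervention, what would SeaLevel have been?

-17

Intervening sets Albedo = 7 and removes its equation (Albedo = -2*Temp - 3*CO2 - 3).
SeaLevel = Temp - 3*Albedo - 2  [with Temp=6, Albedo=7]  = -17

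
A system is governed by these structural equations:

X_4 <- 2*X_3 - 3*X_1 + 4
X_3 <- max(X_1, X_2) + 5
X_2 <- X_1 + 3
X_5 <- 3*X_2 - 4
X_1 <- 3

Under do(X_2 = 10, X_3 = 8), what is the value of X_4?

Setting X_2 = 10, X_3 = 8 by intervention discards those variables' equations.
X_4 = 2*X_3 - 3*X_1 + 4  [with X_3=8, X_1=3]  = 11

11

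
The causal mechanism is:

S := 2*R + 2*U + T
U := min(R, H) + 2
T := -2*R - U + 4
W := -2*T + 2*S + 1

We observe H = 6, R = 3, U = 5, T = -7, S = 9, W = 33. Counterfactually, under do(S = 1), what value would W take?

The intervention breaks the incoming arrows to S: S := 2*R + 2*U + T no longer applies, and S = 1.
U = min(R, H) + 2  [with R=3, H=6]  = 5
T = -2*R - U + 4  [with R=3, U=5]  = -7
W = -2*T + 2*S + 1  [with T=-7, S=1]  = 17

17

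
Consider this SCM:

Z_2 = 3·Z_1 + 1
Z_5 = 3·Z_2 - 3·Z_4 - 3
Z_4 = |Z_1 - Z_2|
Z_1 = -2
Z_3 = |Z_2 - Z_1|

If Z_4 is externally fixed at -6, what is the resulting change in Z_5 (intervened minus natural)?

27

Intervening sets Z_4 = -6 and removes its equation (Z_4 = |Z_1 - Z_2|).
Z_2 = 3·Z_1 + 1  [with Z_1=-2]  = -5
Z_5 = 3·Z_2 - 3·Z_4 - 3  [with Z_2=-5, Z_4=-6]  = 0
Without intervention: Z_2 = 3·Z_1 + 1  [with Z_1=-2]  = -5; Z_4 = |Z_1 - Z_2|  [with Z_1=-2, Z_2=-5]  = 3; Z_5 = 3·Z_2 - 3·Z_4 - 3  [with Z_2=-5, Z_4=3]  = -27.
Change = 0 − (-27) = 27.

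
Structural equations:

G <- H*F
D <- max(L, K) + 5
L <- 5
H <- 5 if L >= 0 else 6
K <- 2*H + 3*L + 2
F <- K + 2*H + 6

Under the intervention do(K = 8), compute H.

5

Under do(K=8), the mechanism K <- 2*H + 3*L + 2 is discarded; K is fixed at 8.
Since H is not a descendant of the intervened variable, it is unaffected.
H = 5 if L >= 0 else 6  [with L=5]  = 5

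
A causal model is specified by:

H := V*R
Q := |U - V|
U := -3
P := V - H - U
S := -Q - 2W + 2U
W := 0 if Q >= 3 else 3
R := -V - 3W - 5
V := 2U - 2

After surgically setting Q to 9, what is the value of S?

-15

The intervention breaks the incoming arrows to Q: Q := |U - V| no longer applies, and Q = 9.
W = 0 if Q >= 3 else 3  [with Q=9]  = 0
S = -Q - 2W + 2U  [with Q=9, W=0, U=-3]  = -15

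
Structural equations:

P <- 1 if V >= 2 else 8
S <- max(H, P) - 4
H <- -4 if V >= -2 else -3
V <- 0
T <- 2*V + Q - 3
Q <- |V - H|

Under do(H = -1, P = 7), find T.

Setting H = -1, P = 7 by intervention discards those variables' equations.
Q = |V - H|  [with V=0, H=-1]  = 1
T = 2*V + Q - 3  [with V=0, Q=1]  = -2

-2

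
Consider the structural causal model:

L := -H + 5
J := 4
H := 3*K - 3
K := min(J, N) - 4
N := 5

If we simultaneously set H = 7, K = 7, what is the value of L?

The joint intervention fixes H = 7, K = 7, removing each variable's own equation.
L = -H + 5  [with H=7]  = -2

-2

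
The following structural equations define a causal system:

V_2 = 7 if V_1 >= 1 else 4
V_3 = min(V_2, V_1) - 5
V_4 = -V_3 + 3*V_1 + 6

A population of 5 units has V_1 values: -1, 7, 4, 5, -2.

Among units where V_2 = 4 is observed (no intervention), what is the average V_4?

E[V_4|V_2=4] averages over only the 2 units with V_2=4 (V_1 = -1, -2): V_4 = 9, 7, mean 8.

8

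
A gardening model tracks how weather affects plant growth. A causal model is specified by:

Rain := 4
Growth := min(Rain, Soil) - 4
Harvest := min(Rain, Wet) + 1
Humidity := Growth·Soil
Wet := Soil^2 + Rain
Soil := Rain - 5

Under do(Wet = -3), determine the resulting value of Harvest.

The intervention breaks the incoming arrows to Wet: Wet := Soil^2 + Rain no longer applies, and Wet = -3.
Harvest = min(Rain, Wet) + 1  [with Rain=4, Wet=-3]  = -2

-2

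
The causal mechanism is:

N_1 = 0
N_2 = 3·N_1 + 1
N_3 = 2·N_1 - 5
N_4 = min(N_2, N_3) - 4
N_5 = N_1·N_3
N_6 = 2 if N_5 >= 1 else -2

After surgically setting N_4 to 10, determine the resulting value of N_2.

1

The intervention breaks the incoming arrows to N_4: N_4 = min(N_2, N_3) - 4 no longer applies, and N_4 = 10.
Since N_2 is not a descendant of the intervened variable, it is unaffected.
N_2 = 3·N_1 + 1  [with N_1=0]  = 1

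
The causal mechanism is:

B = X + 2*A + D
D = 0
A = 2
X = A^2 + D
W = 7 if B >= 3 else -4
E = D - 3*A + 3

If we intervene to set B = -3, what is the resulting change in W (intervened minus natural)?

The intervention breaks the incoming arrows to B: B = X + 2*A + D no longer applies, and B = -3.
W = 7 if B >= 3 else -4  [with B=-3]  = -4
Without intervention: X = A^2 + D  [with A=2, D=0]  = 4; B = X + 2*A + D  [with X=4, A=2, D=0]  = 8; W = 7 if B >= 3 else -4  [with B=8]  = 7.
Change = -4 − 7 = -11.

-11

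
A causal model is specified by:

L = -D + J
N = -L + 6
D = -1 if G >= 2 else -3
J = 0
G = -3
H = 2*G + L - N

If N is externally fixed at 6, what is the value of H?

The intervention breaks the incoming arrows to N: N = -L + 6 no longer applies, and N = 6.
D = -1 if G >= 2 else -3  [with G=-3]  = -3
L = -D + J  [with D=-3, J=0]  = 3
H = 2*G + L - N  [with G=-3, L=3, N=6]  = -9

-9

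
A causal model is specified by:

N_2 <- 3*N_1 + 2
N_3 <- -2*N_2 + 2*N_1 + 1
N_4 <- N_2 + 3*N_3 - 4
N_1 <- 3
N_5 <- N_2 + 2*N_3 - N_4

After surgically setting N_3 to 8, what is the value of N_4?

31

The intervention breaks the incoming arrows to N_3: N_3 <- -2*N_2 + 2*N_1 + 1 no longer applies, and N_3 = 8.
N_2 = 3*N_1 + 2  [with N_1=3]  = 11
N_4 = N_2 + 3*N_3 - 4  [with N_2=11, N_3=8]  = 31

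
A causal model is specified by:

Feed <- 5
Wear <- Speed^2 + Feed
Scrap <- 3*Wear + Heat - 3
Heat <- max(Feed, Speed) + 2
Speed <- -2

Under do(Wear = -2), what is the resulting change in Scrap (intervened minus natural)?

Intervening sets Wear = -2 and removes its equation (Wear <- Speed^2 + Feed).
Heat = max(Feed, Speed) + 2  [with Feed=5, Speed=-2]  = 7
Scrap = 3*Wear + Heat - 3  [with Wear=-2, Heat=7]  = -2
Without intervention: Heat = max(Feed, Speed) + 2  [with Feed=5, Speed=-2]  = 7; Wear = Speed^2 + Feed  [with Speed=-2, Feed=5]  = 9; Scrap = 3*Wear + Heat - 3  [with Wear=9, Heat=7]  = 31.
Change = -2 − 31 = -33.

-33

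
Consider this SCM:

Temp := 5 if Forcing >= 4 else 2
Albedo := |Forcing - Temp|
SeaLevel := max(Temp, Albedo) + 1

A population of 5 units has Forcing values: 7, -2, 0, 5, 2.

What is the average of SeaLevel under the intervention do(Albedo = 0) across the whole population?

4.2

Every unit gets Albedo=0 under the intervention. SeaLevel values become 6, 3, 3, 6, 3; E[SeaLevel|do(Albedo=0)] = 4.2.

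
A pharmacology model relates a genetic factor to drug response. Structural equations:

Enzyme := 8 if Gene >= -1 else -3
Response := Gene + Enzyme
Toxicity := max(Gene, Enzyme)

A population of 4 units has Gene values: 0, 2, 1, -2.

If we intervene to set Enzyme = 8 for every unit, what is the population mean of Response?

8.25

The intervention sets Enzyme=8 in all 4 units regardless of Gene. Recomputing Response per unit gives 8, 10, 9, 6; average 8.25.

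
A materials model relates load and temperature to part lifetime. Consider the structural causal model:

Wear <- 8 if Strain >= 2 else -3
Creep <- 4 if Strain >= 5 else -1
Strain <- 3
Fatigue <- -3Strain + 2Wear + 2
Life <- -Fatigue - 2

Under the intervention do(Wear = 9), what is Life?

-13

do(Wear=9) replaces the equation Wear <- 8 if Strain >= 2 else -3 with the constant Wear = 9.
Fatigue = -3Strain + 2Wear + 2  [with Strain=3, Wear=9]  = 11
Life = -Fatigue - 2  [with Fatigue=11]  = -13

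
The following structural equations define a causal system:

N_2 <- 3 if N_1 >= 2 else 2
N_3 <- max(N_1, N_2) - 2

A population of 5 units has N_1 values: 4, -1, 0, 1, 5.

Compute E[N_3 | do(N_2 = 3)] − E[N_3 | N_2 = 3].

Every unit gets N_2=3 under the intervention. N_3 values become 2, 1, 1, 1, 3; E[N_3|do(N_2=3)] = 1.6.
Conditioning on N_2=3 selects the 2 unit(s) with N_1 ∈ {4, 5}. Their N_3 values: 2, 3. Mean = 2.5.
Difference = 1.6 − 2.5 = -0.9.

-0.9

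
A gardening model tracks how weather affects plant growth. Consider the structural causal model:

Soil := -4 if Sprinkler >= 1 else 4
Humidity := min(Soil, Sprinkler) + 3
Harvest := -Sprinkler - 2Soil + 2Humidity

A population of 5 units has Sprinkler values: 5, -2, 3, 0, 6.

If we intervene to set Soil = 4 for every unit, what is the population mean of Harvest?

-0.8

The intervention sets Soil=4 in all 5 units regardless of Sprinkler. Recomputing Harvest per unit gives 1, -4, 1, -2, 0; average -0.8.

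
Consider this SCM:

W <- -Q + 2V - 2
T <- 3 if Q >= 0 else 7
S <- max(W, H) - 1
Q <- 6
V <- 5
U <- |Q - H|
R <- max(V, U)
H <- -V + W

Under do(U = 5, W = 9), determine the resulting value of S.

Under do(U = 5, W = 9), each intervened variable's structural equation is replaced by its fixed value.
H = -V + W  [with V=5, W=9]  = 4
S = max(W, H) - 1  [with W=9, H=4]  = 8

8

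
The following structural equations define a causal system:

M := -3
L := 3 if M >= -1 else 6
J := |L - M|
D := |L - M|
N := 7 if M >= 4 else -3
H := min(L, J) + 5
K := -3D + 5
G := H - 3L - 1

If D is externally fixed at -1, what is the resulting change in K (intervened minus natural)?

30

The intervention breaks the incoming arrows to D: D := |L - M| no longer applies, and D = -1.
K = -3D + 5  [with D=-1]  = 8
Without intervention: L = 3 if M >= -1 else 6  [with M=-3]  = 6; D = |L - M|  [with L=6, M=-3]  = 9; K = -3D + 5  [with D=9]  = -22.
Change = 8 − (-22) = 30.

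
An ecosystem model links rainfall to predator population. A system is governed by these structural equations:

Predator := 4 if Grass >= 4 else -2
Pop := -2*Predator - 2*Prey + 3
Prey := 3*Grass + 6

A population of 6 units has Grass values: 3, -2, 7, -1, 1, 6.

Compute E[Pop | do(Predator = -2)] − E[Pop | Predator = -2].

-12.5

Under do(Predator=-2), Predator's equation is replaced by Predator=-2 for every unit. Per-unit Pop: -23, 7, -47, 1, -11, -41. Mean = -19.
E[Pop|Predator=-2] averages over only the 4 units with Predator=-2 (Grass = 3, -2, -1, 1): Pop = -23, 7, 1, -11, mean -6.5.
Difference = -19 − (-6.5) = -12.5.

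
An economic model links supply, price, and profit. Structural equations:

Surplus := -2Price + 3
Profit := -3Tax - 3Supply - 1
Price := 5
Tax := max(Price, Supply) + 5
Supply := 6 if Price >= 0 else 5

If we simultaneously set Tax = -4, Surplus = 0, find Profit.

-7

The joint intervention fixes Tax = -4, Surplus = 0, removing each variable's own equation.
Supply = 6 if Price >= 0 else 5  [with Price=5]  = 6
Profit = -3Tax - 3Supply - 1  [with Tax=-4, Supply=6]  = -7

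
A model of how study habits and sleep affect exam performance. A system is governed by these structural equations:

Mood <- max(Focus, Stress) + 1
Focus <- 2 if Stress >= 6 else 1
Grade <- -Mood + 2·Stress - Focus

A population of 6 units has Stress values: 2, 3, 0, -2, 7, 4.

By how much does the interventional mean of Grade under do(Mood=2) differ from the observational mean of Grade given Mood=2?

Every unit gets Mood=2 under the intervention. Grade values become 1, 3, -3, -7, 10, 5; E[Grade|do(Mood=2)] = 1.5.
Observing Mood=2 restricts to units where Mood's equation naturally yields 2: Stress ∈ {0, -2}. In that subpopulation Grade = -3, -7, mean -5.
Difference = 1.5 − (-5) = 6.5.

6.5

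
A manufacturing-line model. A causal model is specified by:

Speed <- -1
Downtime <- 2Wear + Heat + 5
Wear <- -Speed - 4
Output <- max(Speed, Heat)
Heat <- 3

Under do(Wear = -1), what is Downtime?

6

do(Wear=-1) replaces the equation Wear <- -Speed - 4 with the constant Wear = -1.
Downtime = 2Wear + Heat + 5  [with Wear=-1, Heat=3]  = 6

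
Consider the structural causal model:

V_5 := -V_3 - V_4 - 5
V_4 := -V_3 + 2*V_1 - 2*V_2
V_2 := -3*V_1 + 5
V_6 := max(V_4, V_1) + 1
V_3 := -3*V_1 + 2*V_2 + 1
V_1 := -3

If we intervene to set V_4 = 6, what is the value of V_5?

-49

Intervening sets V_4 = 6 and removes its equation (V_4 := -V_3 + 2*V_1 - 2*V_2).
V_2 = -3*V_1 + 5  [with V_1=-3]  = 14
V_3 = -3*V_1 + 2*V_2 + 1  [with V_1=-3, V_2=14]  = 38
V_5 = -V_3 - V_4 - 5  [with V_3=38, V_4=6]  = -49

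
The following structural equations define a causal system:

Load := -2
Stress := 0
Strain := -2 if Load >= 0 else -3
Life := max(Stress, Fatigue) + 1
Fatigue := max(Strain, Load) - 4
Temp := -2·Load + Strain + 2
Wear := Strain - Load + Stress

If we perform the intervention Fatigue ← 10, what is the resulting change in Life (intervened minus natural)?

Intervening sets Fatigue = 10 and removes its equation (Fatigue := max(Strain, Load) - 4).
Life = max(Stress, Fatigue) + 1  [with Stress=0, Fatigue=10]  = 11
Without intervention: Strain = -2 if Load >= 0 else -3  [with Load=-2]  = -3; Fatigue = max(Strain, Load) - 4  [with Strain=-3, Load=-2]  = -6; Life = max(Stress, Fatigue) + 1  [with Stress=0, Fatigue=-6]  = 1.
Change = 11 − 1 = 10.

10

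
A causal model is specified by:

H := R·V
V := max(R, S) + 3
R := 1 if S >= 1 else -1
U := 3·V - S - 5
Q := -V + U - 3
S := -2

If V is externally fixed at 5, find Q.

4

The intervention breaks the incoming arrows to V: V := max(R, S) + 3 no longer applies, and V = 5.
U = 3·V - S - 5  [with V=5, S=-2]  = 12
Q = -V + U - 3  [with V=5, U=12]  = 4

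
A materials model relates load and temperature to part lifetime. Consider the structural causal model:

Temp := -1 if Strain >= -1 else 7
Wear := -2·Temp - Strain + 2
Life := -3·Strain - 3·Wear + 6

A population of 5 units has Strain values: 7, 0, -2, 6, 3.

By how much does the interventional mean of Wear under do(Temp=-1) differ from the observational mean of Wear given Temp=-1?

1.2

Under do(Temp=-1), Temp's equation is replaced by Temp=-1 for every unit. Per-unit Wear: -3, 4, 6, -2, 1. Mean = 1.2.
Observing Temp=-1 restricts to units where Temp's equation naturally yields -1: Strain ∈ {7, 0, 6, 3}. In that subpopulation Wear = -3, 4, -2, 1, mean 0.
Difference = 1.2 − 0 = 1.2.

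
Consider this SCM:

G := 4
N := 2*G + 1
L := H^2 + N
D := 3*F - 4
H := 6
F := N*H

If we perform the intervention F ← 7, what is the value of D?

17

The intervention breaks the incoming arrows to F: F := N*H no longer applies, and F = 7.
D = 3*F - 4  [with F=7]  = 17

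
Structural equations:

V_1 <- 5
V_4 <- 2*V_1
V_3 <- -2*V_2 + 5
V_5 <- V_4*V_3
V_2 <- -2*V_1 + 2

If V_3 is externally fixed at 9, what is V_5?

do(V_3=9) replaces the equation V_3 <- -2*V_2 + 5 with the constant V_3 = 9.
V_4 = 2*V_1  [with V_1=5]  = 10
V_5 = V_4*V_3  [with V_4=10, V_3=9]  = 90

90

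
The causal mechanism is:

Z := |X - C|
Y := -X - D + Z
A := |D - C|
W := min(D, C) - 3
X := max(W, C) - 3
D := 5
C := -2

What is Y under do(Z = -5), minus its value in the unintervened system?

Under do(Z=-5), the mechanism Z := |X - C| is discarded; Z is fixed at -5.
W = min(D, C) - 3  [with D=5, C=-2]  = -5
X = max(W, C) - 3  [with W=-5, C=-2]  = -5
Y = -X - D + Z  [with X=-5, D=5, Z=-5]  = -5
Without intervention: W = min(D, C) - 3  [with D=5, C=-2]  = -5; X = max(W, C) - 3  [with W=-5, C=-2]  = -5; Z = |X - C|  [with X=-5, C=-2]  = 3; Y = -X - D + Z  [with X=-5, D=5, Z=3]  = 3.
Change = -5 − 3 = -8.

-8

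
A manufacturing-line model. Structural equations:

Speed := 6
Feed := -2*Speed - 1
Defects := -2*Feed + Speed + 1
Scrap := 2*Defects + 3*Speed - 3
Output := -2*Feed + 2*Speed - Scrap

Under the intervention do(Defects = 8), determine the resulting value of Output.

do(Defects=8) replaces the equation Defects := -2*Feed + Speed + 1 with the constant Defects = 8.
Feed = -2*Speed - 1  [with Speed=6]  = -13
Scrap = 2*Defects + 3*Speed - 3  [with Defects=8, Speed=6]  = 31
Output = -2*Feed + 2*Speed - Scrap  [with Feed=-13, Speed=6, Scrap=31]  = 7

7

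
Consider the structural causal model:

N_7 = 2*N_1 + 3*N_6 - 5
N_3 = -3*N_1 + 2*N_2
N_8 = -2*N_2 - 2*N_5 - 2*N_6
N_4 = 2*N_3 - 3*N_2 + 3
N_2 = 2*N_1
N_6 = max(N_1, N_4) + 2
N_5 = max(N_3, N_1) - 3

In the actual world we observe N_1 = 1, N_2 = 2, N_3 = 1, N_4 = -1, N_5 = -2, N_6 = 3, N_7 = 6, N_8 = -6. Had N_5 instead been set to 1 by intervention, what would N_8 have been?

-12

do(N_5=1) replaces the equation N_5 = max(N_3, N_1) - 3 with the constant N_5 = 1.
N_2 = 2*N_1  [with N_1=1]  = 2
N_3 = -3*N_1 + 2*N_2  [with N_1=1, N_2=2]  = 1
N_4 = 2*N_3 - 3*N_2 + 3  [with N_3=1, N_2=2]  = -1
N_6 = max(N_1, N_4) + 2  [with N_1=1, N_4=-1]  = 3
N_8 = -2*N_2 - 2*N_5 - 2*N_6  [with N_2=2, N_5=1, N_6=3]  = -12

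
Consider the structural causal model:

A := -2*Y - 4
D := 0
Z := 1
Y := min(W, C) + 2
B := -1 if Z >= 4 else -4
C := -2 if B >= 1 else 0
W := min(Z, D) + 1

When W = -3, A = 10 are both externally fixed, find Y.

-1

Under do(W = -3, A = 10), each intervened variable's structural equation is replaced by its fixed value.
B = -1 if Z >= 4 else -4  [with Z=1]  = -4
C = -2 if B >= 1 else 0  [with B=-4]  = 0
Y = min(W, C) + 2  [with W=-3, C=0]  = -1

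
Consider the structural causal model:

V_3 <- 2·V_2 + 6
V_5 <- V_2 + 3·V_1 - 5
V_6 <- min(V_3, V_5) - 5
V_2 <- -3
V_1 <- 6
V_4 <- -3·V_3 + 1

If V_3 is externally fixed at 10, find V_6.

5

The intervention breaks the incoming arrows to V_3: V_3 <- 2·V_2 + 6 no longer applies, and V_3 = 10.
V_5 = V_2 + 3·V_1 - 5  [with V_2=-3, V_1=6]  = 10
V_6 = min(V_3, V_5) - 5  [with V_3=10, V_5=10]  = 5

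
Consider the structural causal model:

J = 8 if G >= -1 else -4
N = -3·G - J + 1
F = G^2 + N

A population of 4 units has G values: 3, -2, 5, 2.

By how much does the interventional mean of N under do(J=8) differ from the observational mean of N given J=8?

Every unit gets J=8 under the intervention. N values become -16, -1, -22, -13; E[N|do(J=8)] = -13.
Conditioning on J=8 selects the 3 unit(s) with G ∈ {3, 5, 2}. Their N values: -16, -22, -13. Mean = -17.
Difference = -13 − (-17) = 4.

4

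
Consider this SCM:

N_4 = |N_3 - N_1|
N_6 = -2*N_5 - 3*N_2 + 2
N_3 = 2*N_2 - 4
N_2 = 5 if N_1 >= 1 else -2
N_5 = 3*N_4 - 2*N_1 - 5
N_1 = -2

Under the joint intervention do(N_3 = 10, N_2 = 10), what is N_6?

-98

Setting N_3 = 10, N_2 = 10 by intervention discards those variables' equations.
N_4 = |N_3 - N_1|  [with N_3=10, N_1=-2]  = 12
N_5 = 3*N_4 - 2*N_1 - 5  [with N_4=12, N_1=-2]  = 35
N_6 = -2*N_5 - 3*N_2 + 2  [with N_5=35, N_2=10]  = -98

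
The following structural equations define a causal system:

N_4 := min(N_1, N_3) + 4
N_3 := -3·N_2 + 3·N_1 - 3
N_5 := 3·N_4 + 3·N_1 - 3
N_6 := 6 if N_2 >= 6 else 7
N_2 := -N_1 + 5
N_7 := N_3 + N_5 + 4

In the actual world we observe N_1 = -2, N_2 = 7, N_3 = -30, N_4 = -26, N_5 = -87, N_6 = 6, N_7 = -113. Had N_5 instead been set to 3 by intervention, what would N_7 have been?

Under do(N_5=3), the mechanism N_5 := 3·N_4 + 3·N_1 - 3 is discarded; N_5 is fixed at 3.
N_2 = -N_1 + 5  [with N_1=-2]  = 7
N_3 = -3·N_2 + 3·N_1 - 3  [with N_2=7, N_1=-2]  = -30
N_7 = N_3 + N_5 + 4  [with N_3=-30, N_5=3]  = -23

-23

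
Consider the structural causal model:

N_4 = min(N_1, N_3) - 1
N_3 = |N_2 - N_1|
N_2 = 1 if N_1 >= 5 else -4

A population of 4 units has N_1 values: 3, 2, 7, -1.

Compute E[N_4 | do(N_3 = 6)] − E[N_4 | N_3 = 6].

The intervention sets N_3=6 in all 4 units regardless of N_1. Recomputing N_4 per unit gives 2, 1, 5, -2; average 1.5.
Observing N_3=6 restricts to units where N_3's equation naturally yields 6: N_1 ∈ {2, 7}. In that subpopulation N_4 = 1, 5, mean 3.
Difference = 1.5 − 3 = -1.5.

-1.5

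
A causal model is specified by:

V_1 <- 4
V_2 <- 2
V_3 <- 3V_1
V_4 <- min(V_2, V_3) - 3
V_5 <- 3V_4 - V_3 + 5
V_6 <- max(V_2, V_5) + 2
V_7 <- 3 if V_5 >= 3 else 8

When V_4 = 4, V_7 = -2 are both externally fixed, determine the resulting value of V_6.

7

The joint intervention fixes V_4 = 4, V_7 = -2, removing each variable's own equation.
V_3 = 3V_1  [with V_1=4]  = 12
V_5 = 3V_4 - V_3 + 5  [with V_4=4, V_3=12]  = 5
V_6 = max(V_2, V_5) + 2  [with V_2=2, V_5=5]  = 7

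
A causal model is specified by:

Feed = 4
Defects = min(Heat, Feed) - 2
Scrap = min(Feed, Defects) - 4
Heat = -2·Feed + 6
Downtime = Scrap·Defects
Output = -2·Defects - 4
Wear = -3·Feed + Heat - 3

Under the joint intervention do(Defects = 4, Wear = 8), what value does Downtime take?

The joint intervention fixes Defects = 4, Wear = 8, removing each variable's own equation.
Scrap = min(Feed, Defects) - 4  [with Feed=4, Defects=4]  = 0
Downtime = Scrap·Defects  [with Scrap=0, Defects=4]  = 0

0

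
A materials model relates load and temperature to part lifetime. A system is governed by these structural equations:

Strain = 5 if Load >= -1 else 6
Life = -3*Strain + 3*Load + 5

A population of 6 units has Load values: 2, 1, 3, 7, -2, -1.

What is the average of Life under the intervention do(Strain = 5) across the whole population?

The intervention sets Strain=5 in all 6 units regardless of Load. Recomputing Life per unit gives -4, -7, -1, 11, -16, -13; average -5.

-5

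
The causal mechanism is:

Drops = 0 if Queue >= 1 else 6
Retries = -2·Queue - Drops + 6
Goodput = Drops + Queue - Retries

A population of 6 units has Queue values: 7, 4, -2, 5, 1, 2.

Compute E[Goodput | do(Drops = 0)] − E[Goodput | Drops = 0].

do(Drops=0) breaks Drops's dependence on Queue. With Drops=0 fixed, Goodput across the units is 15, 6, -12, 9, -3, 0, mean 2.5.
E[Goodput|Drops=0] averages over only the 5 units with Drops=0 (Queue = 7, 4, 5, 1, 2): Goodput = 15, 6, 9, -3, 0, mean 5.4.
Difference = 2.5 − 5.4 = -2.9.

-2.9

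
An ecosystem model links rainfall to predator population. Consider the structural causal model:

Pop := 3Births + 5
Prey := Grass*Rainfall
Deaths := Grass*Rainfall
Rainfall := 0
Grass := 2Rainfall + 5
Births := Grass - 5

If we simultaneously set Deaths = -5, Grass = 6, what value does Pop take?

The joint intervention fixes Deaths = -5, Grass = 6, removing each variable's own equation.
Births = Grass - 5  [with Grass=6]  = 1
Pop = 3Births + 5  [with Births=1]  = 8

8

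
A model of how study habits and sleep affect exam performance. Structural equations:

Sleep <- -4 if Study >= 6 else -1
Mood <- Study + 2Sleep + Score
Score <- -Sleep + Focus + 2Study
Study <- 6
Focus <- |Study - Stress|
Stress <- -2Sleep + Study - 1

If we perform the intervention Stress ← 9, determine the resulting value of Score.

do(Stress=9) replaces the equation Stress <- -2Sleep + Study - 1 with the constant Stress = 9.
Sleep = -4 if Study >= 6 else -1  [with Study=6]  = -4
Focus = |Study - Stress|  [with Study=6, Stress=9]  = 3
Score = -Sleep + Focus + 2Study  [with Sleep=-4, Focus=3, Study=6]  = 19

19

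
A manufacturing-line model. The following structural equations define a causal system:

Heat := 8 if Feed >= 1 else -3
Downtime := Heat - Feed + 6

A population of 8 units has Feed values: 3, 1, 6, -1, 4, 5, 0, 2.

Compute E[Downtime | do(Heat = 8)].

do(Heat=8) breaks Heat's dependence on Feed. With Heat=8 fixed, Downtime across the units is 11, 13, 8, 15, 10, 9, 14, 12, mean 11.5.

11.5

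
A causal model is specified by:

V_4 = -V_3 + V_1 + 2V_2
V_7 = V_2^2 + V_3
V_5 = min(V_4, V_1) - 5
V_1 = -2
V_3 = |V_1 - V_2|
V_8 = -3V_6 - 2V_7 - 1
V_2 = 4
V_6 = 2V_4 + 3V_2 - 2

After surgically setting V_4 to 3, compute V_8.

do(V_4=3) replaces the equation V_4 = -V_3 + V_1 + 2V_2 with the constant V_4 = 3.
V_3 = |V_1 - V_2|  [with V_1=-2, V_2=4]  = 6
V_6 = 2V_4 + 3V_2 - 2  [with V_4=3, V_2=4]  = 16
V_7 = V_2^2 + V_3  [with V_2=4, V_3=6]  = 22
V_8 = -3V_6 - 2V_7 - 1  [with V_6=16, V_7=22]  = -93

-93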